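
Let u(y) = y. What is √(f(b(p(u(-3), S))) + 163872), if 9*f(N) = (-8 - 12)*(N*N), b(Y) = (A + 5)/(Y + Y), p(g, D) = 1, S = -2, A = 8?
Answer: √1474003/3 ≈ 404.70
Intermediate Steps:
b(Y) = 13/(2*Y) (b(Y) = (8 + 5)/(Y + Y) = 13/((2*Y)) = 13*(1/(2*Y)) = 13/(2*Y))
f(N) = -20*N²/9 (f(N) = ((-8 - 12)*(N*N))/9 = (-20*N²)/9 = -20*N²/9)
√(f(b(p(u(-3), S))) + 163872) = √(-20*((13/2)/1)²/9 + 163872) = √(-20*((13/2)*1)²/9 + 163872) = √(-20*(13/2)²/9 + 163872) = √(-20/9*169/4 + 163872) = √(-845/9 + 163872) = √(1474003/9) = √1474003/3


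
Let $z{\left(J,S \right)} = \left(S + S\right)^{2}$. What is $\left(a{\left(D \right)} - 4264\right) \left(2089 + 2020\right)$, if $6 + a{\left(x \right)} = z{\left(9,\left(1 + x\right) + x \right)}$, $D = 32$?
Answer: $51896670$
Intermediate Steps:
$z{\left(J,S \right)} = 4 S^{2}$ ($z{\left(J,S \right)} = \left(2 S\right)^{2} = 4 S^{2}$)
$a{\left(x \right)} = -6 + 4 \left(1 + 2 x\right)^{2}$ ($a{\left(x \right)} = -6 + 4 \left(\left(1 + x\right) + x\right)^{2} = -6 + 4 \left(1 + 2 x\right)^{2}$)
$\left(a{\left(D \right)} - 4264\right) \left(2089 + 2020\right) = \left(\left(-2 + 16 \cdot 32 + 16 \cdot 32^{2}\right) - 4264\right) \left(2089 + 2020\right) = \left(\left(-2 + 512 + 16 \cdot 1024\right) - 4264\right) 4109 = \left(\left(-2 + 512 + 16384\right) - 4264\right) 4109 = \left(16894 - 4264\right) 4109 = 12630 \cdot 4109 = 51896670$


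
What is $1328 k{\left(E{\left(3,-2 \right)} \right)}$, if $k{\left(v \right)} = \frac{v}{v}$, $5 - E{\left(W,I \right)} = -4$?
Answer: $1328$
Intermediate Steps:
$E{\left(W,I \right)} = 9$ ($E{\left(W,I \right)} = 5 - -4 = 5 + 4 = 9$)
$k{\left(v \right)} = 1$
$1328 k{\left(E{\left(3,-2 \right)} \right)} = 1328 \cdot 1 = 1328$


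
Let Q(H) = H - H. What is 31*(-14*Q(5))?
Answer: 0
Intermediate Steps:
Q(H) = 0
31*(-14*Q(5)) = 31*(-14*0) = 31*0 = 0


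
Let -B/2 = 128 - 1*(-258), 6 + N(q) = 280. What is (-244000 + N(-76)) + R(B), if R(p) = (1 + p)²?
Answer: 350715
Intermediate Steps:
N(q) = 274 (N(q) = -6 + 280 = 274)
B = -772 (B = -2*(128 - 1*(-258)) = -2*(128 + 258) = -2*386 = -772)
(-244000 + N(-76)) + R(B) = (-244000 + 274) + (1 - 772)² = -243726 + (-771)² = -243726 + 594441 = 350715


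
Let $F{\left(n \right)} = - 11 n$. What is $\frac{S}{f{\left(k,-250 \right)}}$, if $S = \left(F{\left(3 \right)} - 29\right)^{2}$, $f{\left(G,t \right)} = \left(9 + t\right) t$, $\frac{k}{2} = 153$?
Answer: $\frac{1922}{30125} \approx 0.063801$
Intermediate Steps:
$k = 306$ ($k = 2 \cdot 153 = 306$)
$f{\left(G,t \right)} = t \left(9 + t\right)$
$S = 3844$ ($S = \left(\left(-11\right) 3 - 29\right)^{2} = \left(-33 - 29\right)^{2} = \left(-62\right)^{2} = 3844$)
$\frac{S}{f{\left(k,-250 \right)}} = \frac{3844}{\left(-250\right) \left(9 - 250\right)} = \frac{3844}{\left(-250\right) \left(-241\right)} = \frac{3844}{60250} = 3844 \cdot \frac{1}{60250} = \frac{1922}{30125}$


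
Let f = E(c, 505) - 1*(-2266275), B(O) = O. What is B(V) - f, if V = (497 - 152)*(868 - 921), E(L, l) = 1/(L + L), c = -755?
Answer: -3449685599/1510 ≈ -2.2846e+6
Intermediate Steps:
E(L, l) = 1/(2*L)
V = -18285 (V = 345*(-53) = -18285)
f = 3422075249/1510 (f = (½)/(-755) - 1*(-2266275) = (½)*(-1/755) + 2266275 = -1/1510 + 2266275 = 3422075249/1510 ≈ 2.2663e+6)
B(V) - f = -18285 - 1*3422075249/1510 = -18285 - 3422075249/1510 = -3449685599/1510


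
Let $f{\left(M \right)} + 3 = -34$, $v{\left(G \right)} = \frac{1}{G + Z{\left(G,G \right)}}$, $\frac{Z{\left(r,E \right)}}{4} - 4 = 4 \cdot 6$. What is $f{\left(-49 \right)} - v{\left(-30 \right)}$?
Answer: $- \frac{3035}{82} \approx -37.012$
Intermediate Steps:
$Z{\left(r,E \right)} = 112$ ($Z{\left(r,E \right)} = 16 + 4 \cdot 4 \cdot 6 = 16 + 4 \cdot 24 = 16 + 96 = 112$)
$v{\left(G \right)} = \frac{1}{112 + G}$ ($v{\left(G \right)} = \frac{1}{G + 112} = \frac{1}{112 + G}$)
$f{\left(M \right)} = -37$ ($f{\left(M \right)} = -3 - 34 = -37$)
$f{\left(-49 \right)} - v{\left(-30 \right)} = -37 - \frac{1}{112 - 30} = -37 - \frac{1}{82} = - \frac{3035}{82}$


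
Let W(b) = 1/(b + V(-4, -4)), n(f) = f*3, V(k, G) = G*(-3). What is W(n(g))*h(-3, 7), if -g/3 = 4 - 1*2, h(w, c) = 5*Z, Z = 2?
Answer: -5/3 ≈ -1.6667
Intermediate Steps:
V(k, G) = -3*G
h(w, c) = 10 (h(w, c) = 5*2 = 10)
g = -6 (g = -3*(4 - 1*2) = -3*(4 - 2) = -3*2 = -6)
n(f) = 3*f
W(b) = 1/(12 + b) (W(b) = 1/(b - 3*(-4)) = 1/(b + 12) = 1/(12 + b))
W(n(g))*h(-3, 7) = 10/(12 + 3*(-6)) = 10/(12 - 18) = 10/(-6) = -1/6*10 = -5/3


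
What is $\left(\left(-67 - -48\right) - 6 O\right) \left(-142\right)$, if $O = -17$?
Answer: $-11786$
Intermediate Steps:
$\left(\left(-67 - -48\right) - 6 O\right) \left(-142\right) = \left(\left(-67 - -48\right) - -102\right) \left(-142\right) = \left(\left(-67 + 48\right) + 102\right) \left(-142\right) = \left(-19 + 102\right) \left(-142\right) = 83 \left(-142\right) = -11786$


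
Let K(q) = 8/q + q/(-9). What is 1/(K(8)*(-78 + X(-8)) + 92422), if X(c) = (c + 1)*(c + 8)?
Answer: 3/277240 ≈ 1.0821e-5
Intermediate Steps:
X(c) = (1 + c)*(8 + c)
K(q) = 8/q - q/9 (K(q) = 8/q + q*(-1/9) = 8/q - q/9)
1/(K(8)*(-78 + X(-8)) + 92422) = 1/((8/8 - 1/9*8)*(-78 + (8 + (-8)**2 + 9*(-8))) + 92422) = 1/((8*(1/8) - 8/9)*(-78 + (8 + 64 - 72)) + 92422) = 1/((1 - 8/9)*(-78 + 0) + 92422) = 1/((1/9)*(-78) + 92422) = 1/(-26/3 + 92422) = 1/(277240/3) = 3/277240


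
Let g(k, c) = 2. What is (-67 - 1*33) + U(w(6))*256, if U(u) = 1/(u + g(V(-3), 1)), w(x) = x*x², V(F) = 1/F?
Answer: -10772/109 ≈ -98.826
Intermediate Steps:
w(x) = x³
U(u) = 1/(2 + u) (U(u) = 1/(u + 2) = 1/(2 + u))
(-67 - 1*33) + U(w(6))*256 = (-67 - 1*33) + 256/(2 + 6³) = (-67 - 33) + 256/(2 + 216) = -100 + 256/218 = -100 + (1/218)*256 = -100 + 128/109 = -10772/109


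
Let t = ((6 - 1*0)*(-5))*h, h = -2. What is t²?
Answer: 3600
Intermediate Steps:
t = 60 (t = ((6 - 1*0)*(-5))*(-2) = ((6 + 0)*(-5))*(-2) = (6*(-5))*(-2) = -30*(-2) = 60)
t² = 60² = 3600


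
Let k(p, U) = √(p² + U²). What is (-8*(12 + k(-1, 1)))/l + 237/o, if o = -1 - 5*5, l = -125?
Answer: -27129/3250 + 8*√2/125 ≈ -8.2569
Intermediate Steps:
o = -26 (o = -1 - 25 = -26)
k(p, U) = √(U² + p²)
(-8*(12 + k(-1, 1)))/l + 237/o = -8*(12 + √(1² + (-1)²))/(-125) + 237/(-26) = -8*(12 + √(1 + 1))*(-1/125) + 237*(-1/26) = -8*(12 + √2)*(-1/125) - 237/26 = (-96 - 8*√2)*(-1/125) - 237/26 = (96/125 + 8*√2/125) - 237/26 = -27129/3250 + 8*√2/125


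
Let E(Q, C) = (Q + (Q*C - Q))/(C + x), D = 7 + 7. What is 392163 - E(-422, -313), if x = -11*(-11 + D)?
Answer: 67910242/173 ≈ 3.9255e+5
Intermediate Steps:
D = 14
x = -33 (x = -11*(-11 + 14) = -11*3 = -33)
E(Q, C) = C*Q/(-33 + C) (E(Q, C) = (Q + (Q*C - Q))/(C - 33) = (Q + (C*Q - Q))/(-33 + C) = (Q + (-Q + C*Q))/(-33 + C) = (C*Q)/(-33 + C) = C*Q/(-33 + C))
392163 - E(-422, -313) = 392163 - (-313)*(-422)/(-33 - 313) = 392163 - (-313)*(-422)/(-346) = 392163 - (-313)*(-422)*(-1)/346 = 392163 - 1*(-66043/173) = 392163 + 66043/173 = 67910242/173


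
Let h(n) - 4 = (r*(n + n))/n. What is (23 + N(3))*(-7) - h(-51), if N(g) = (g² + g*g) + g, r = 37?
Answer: -386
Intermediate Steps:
N(g) = g + 2*g² (N(g) = (g² + g²) + g = 2*g² + g = g + 2*g²)
h(n) = 78 (h(n) = 4 + (37*(n + n))/n = 4 + (37*(2*n))/n = 4 + (74*n)/n = 4 + 74 = 78)
(23 + N(3))*(-7) - h(-51) = (23 + 3*(1 + 2*3))*(-7) - 1*78 = (23 + 3*(1 + 6))*(-7) - 78 = (23 + 3*7)*(-7) - 78 = (23 + 21)*(-7) - 78 = 44*(-7) - 78 = -308 - 78 = -386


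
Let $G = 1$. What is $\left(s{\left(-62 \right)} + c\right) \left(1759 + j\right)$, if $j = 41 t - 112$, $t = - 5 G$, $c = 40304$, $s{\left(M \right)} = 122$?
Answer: $58294292$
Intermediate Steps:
$t = -5$ ($t = \left(-5\right) 1 = -5$)
$j = -317$ ($j = 41 \left(-5\right) - 112 = -205 - 112 = -317$)
$\left(s{\left(-62 \right)} + c\right) \left(1759 + j\right) = \left(122 + 40304\right) \left(1759 - 317\right) = 40426 \cdot 1442 = 58294292$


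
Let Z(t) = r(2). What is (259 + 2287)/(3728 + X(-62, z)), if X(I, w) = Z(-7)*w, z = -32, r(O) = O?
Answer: 1273/1832 ≈ 0.69487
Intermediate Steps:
Z(t) = 2
X(I, w) = 2*w
(259 + 2287)/(3728 + X(-62, z)) = (259 + 2287)/(3728 + 2*(-32)) = 2546/(3728 - 64) = 2546/3664 = 2546*(1/3664) = 1273/1832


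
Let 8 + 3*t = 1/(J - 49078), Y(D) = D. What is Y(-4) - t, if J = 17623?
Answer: -125819/94365 ≈ -1.3333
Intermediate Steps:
t = -251641/94365 (t = -8/3 + 1/(3*(17623 - 49078)) = -8/3 + (1/3)/(-31455) = -8/3 + (1/3)*(-1/31455) = -8/3 - 1/94365 = -251641/94365 ≈ -2.6667)
Y(-4) - t = -4 - 1*(-251641/94365) = -4 + 251641/94365 = -125819/94365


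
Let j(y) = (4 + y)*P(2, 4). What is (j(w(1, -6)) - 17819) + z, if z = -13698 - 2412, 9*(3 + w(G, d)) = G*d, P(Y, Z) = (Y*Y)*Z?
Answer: -101771/3 ≈ -33924.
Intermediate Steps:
P(Y, Z) = Z*Y² (P(Y, Z) = Y²*Z = Z*Y²)
w(G, d) = -3 + G*d/9 (w(G, d) = -3 + (G*d)/9 = -3 + G*d/9)
z = -16110
j(y) = 64 + 16*y (j(y) = (4 + y)*(4*2²) = (4 + y)*(4*4) = (4 + y)*16 = 64 + 16*y)
(j(w(1, -6)) - 17819) + z = ((64 + 16*(-3 + (⅑)*1*(-6))) - 17819) - 16110 = ((64 + 16*(-3 - ⅔)) - 17819) - 16110 = ((64 + 16*(-11/3)) - 17819) - 16110 = ((64 - 176/3) - 17819) - 16110 = (16/3 - 17819) - 16110 = -53441/3 - 16110 = -101771/3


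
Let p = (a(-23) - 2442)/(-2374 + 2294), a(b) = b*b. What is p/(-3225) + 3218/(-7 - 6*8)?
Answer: -166069843/2838000 ≈ -58.516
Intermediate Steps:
a(b) = b**2
p = 1913/80 (p = ((-23)**2 - 2442)/(-2374 + 2294) = (529 - 2442)/(-80) = -1913*(-1/80) = 1913/80 ≈ 23.913)
p/(-3225) + 3218/(-7 - 6*8) = (1913/80)/(-3225) + 3218/(-7 - 6*8) = (1913/80)*(-1/3225) + 3218/(-7 - 48) = -1913/258000 + 3218/(-55) = -1913/258000 + 3218*(-1/55) = -1913/258000 - 3218/55 = -166069843/2838000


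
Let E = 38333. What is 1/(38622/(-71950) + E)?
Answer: 35975/1379010364 ≈ 2.6088e-5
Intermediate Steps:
1/(38622/(-71950) + E) = 1/(38622/(-71950) + 38333) = 1/(38622*(-1/71950) + 38333) = 1/(-19311/35975 + 38333) = 1/(1379010364/35975) = 35975/1379010364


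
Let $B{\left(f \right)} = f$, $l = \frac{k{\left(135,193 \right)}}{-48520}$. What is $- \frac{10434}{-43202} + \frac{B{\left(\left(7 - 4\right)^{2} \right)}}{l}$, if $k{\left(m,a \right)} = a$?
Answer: $- \frac{9431717799}{4168993} \approx -2262.3$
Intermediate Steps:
$l = - \frac{193}{48520}$ ($l = \frac{193}{-48520} = 193 \left(- \frac{1}{48520}\right) = - \frac{193}{48520} \approx -0.0039777$)
$- \frac{10434}{-43202} + \frac{B{\left(\left(7 - 4\right)^{2} \right)}}{l} = - \frac{10434}{-43202} + \frac{\left(7 - 4\right)^{2}}{- \frac{193}{48520}} = \left(-10434\right) \left(- \frac{1}{43202}\right) + 3^{2} \left(- \frac{48520}{193}\right) = \frac{5217}{21601} + 9 \left(- \frac{48520}{193}\right) = \frac{5217}{21601} - \frac{436680}{193} = - \frac{9431717799}{4168993}$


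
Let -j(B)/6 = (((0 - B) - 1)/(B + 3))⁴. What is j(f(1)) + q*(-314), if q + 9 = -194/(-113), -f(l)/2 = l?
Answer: 257744/113 ≈ 2280.9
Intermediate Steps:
f(l) = -2*l
q = -823/113 (q = -9 - 194/(-113) = -9 - 194*(-1/113) = -9 + 194/113 = -823/113 ≈ -7.2832)
j(B) = -6*(-1 - B)⁴/(3 + B)⁴ (j(B) = -6*((0 - B) - 1)⁴/(B + 3)⁴ = -6*(-B - 1)⁴/(3 + B)⁴ = -6*(-1 - B)⁴/(3 + B)⁴)
j(f(1)) + q*(-314) = -6*(1 - 2*1)⁴/(3 - 2*1)⁴ - 823/113*(-314) = -6*(1 - 2)⁴/(3 - 2)⁴ + 258422/113 = -6*(-1)⁴/1⁴ + 258422/113 = -6*1*1 + 258422/113 = -6 + 258422/113 = 257744/113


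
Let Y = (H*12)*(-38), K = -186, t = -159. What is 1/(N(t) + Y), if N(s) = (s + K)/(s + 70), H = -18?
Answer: 89/730857 ≈ 0.00012177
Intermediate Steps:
N(s) = (-186 + s)/(70 + s) (N(s) = (s - 186)/(s + 70) = (-186 + s)/(70 + s))
Y = 8208 (Y = -18*12*(-38) = -216*(-38) = 8208)
1/(N(t) + Y) = 1/((-186 - 159)/(70 - 159) + 8208) = 1/(-345/(-89) + 8208) = 1/(-1/89*(-345) + 8208) = 1/(345/89 + 8208) = 1/(730857/89) = 89/730857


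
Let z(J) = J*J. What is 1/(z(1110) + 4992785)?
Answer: 1/6224885 ≈ 1.6065e-7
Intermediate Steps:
z(J) = J²
1/(z(1110) + 4992785) = 1/(1110² + 4992785) = 1/(1232100 + 4992785) = 1/6224885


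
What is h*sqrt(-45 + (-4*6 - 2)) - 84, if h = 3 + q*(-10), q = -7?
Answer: -84 + 73*I*sqrt(71) ≈ -84.0 + 615.11*I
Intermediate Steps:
h = 73 (h = 3 - 7*(-10) = 3 + 70 = 73)
h*sqrt(-45 + (-4*6 - 2)) - 84 = 73*sqrt(-45 + (-4*6 - 2)) - 84 = 73*sqrt(-45 + (-24 - 2)) - 84 = 73*sqrt(-45 - 26) - 84 = 73*sqrt(-71) - 84 = 73*(I*sqrt(71)) - 84 = 73*I*sqrt(71) - 84 = -84 + 73*I*sqrt(71)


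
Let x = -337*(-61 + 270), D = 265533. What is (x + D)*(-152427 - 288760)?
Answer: -86075583700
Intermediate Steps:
x = -70433 (x = -337*209 = -70433)
(x + D)*(-152427 - 288760) = (-70433 + 265533)*(-152427 - 288760) = 195100*(-441187) = -86075583700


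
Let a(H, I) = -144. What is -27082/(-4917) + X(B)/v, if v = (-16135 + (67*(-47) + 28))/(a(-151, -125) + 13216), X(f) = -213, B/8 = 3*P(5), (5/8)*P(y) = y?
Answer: 161500808/1075929 ≈ 150.10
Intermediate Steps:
P(y) = 8*y/5
B = 192 (B = 8*(3*((8/5)*5)) = 8*(3*8) = 8*24 = 192)
v = -2407/1634 (v = (-16135 + (67*(-47) + 28))/(-144 + 13216) = (-16135 + (-3149 + 28))/13072 = (-16135 - 3121)*(1/13072) = -19256*1/13072 = -2407/1634 ≈ -1.4731)
-27082/(-4917) + X(B)/v = -27082/(-4917) - 213/(-2407/1634) = -27082*(-1/4917) - 213*(-1634/2407) = 2462/447 + 348042/2407 = 161500808/1075929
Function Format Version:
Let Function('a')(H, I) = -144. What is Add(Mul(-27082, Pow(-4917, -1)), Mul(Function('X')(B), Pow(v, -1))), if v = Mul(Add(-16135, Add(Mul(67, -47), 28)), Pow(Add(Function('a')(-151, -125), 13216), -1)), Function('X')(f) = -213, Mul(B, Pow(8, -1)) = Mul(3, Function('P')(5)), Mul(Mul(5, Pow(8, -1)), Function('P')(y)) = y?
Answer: Rational(161500808, 1075929) ≈ 150.10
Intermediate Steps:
Function('P')(y) = Mul(Rational(8, 5), y)
B = 192 (B = Mul(8, Mul(3, Mul(Rational(8, 5), 5))) = Mul(8, Mul(3, 8)) = Mul(8, 24) = 192)
v = Rational(-2407, 1634) (v = Mul(Add(-16135, Add(Mul(67, -47), 28)), Pow(Add(-144, 13216), -1)) = Mul(Add(-16135, Add(-3149, 28)), Pow(13072, -1)) = Mul(Add(-16135, -3121), Rational(1, 13072)) = Mul(-19256, Rational(1, 13072)) = Rational(-2407, 1634) ≈ -1.4731)
Add(Mul(-27082, Pow(-4917, -1)), Mul(Function('X')(B), Pow(v, -1))) = Add(Mul(-27082, Pow(-4917, -1)), Mul(-213, Pow(Rational(-2407, 1634), -1))) = Add(Mul(-27082, Rational(-1, 4917)), Mul(-213, Rational(-1634, 2407))) = Add(Rational(2462, 447), Rational(348042, 2407)) = Rational(161500808, 1075929)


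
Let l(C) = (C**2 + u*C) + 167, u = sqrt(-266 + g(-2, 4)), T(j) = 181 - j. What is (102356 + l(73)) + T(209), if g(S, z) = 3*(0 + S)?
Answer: 107824 + 292*I*sqrt(17) ≈ 1.0782e+5 + 1203.9*I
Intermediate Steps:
g(S, z) = 3*S
u = 4*I*sqrt(17) (u = sqrt(-266 + 3*(-2)) = sqrt(-266 - 6) = sqrt(-272) = 4*I*sqrt(17) ≈ 16.492*I)
l(C) = 167 + C**2 + 4*I*C*sqrt(17) (l(C) = (C**2 + (4*I*sqrt(17))*C) + 167 = (C**2 + 4*I*C*sqrt(17)) + 167 = 167 + C**2 + 4*I*C*sqrt(17))
(102356 + l(73)) + T(209) = (102356 + (167 + 73**2 + 4*I*73*sqrt(17))) + (181 - 1*209) = (102356 + (167 + 5329 + 292*I*sqrt(17))) + (181 - 209) = (102356 + (5496 + 292*I*sqrt(17))) - 28 = (107852 + 292*I*sqrt(17)) - 28 = 107824 + 292*I*sqrt(17)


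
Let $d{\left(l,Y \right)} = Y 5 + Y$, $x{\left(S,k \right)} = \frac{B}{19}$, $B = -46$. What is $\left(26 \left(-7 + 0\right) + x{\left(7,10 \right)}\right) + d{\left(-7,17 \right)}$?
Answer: $- \frac{1566}{19} \approx -82.421$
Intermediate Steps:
$x{\left(S,k \right)} = - \frac{46}{19}$
$d{\left(l,Y \right)} = 6 Y$ ($d{\left(l,Y \right)} = 5 Y + Y = 6 Y$)
$\left(26 \left(-7 + 0\right) + x{\left(7,10 \right)}\right) + d{\left(-7,17 \right)} = \left(26 \left(-7 + 0\right) - \frac{46}{19}\right) + 6 \cdot 17 = \left(26 \left(-7\right) - \frac{46}{19}\right) + 102 = \left(-182 - \frac{46}{19}\right) + 102 = - \frac{3504}{19} + 102 = - \frac{1566}{19}$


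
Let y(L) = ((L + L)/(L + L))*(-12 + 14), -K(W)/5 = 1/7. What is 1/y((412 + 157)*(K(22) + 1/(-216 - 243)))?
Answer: 1/2 ≈ 0.50000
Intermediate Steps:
K(W) = -5/7
y(L) = 2 (y(L) = ((2*L)/((2*L)))*2 = ((2*L)*(1/(2*L)))*2 = 1*2 = 2)
1/y((412 + 157)*(K(22) + 1/(-216 - 243))) = 1/2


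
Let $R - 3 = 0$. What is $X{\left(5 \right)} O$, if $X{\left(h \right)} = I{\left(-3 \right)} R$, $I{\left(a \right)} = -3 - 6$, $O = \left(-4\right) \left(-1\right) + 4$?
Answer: $-216$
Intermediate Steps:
$O = 8$ ($O = 4 + 4 = 8$)
$R = 3$ ($R = 3 + 0 = 3$)
$I{\left(a \right)} = -9$ ($I{\left(a \right)} = -3 - 6 = -9$)
$X{\left(h \right)} = -27$ ($X{\left(h \right)} = \left(-9\right) 3 = -27$)
$X{\left(5 \right)} O = \left(-27\right) 8 = -216$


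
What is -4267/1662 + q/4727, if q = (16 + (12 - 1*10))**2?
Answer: -19631621/7856274 ≈ -2.4988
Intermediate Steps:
q = 324 (q = (16 + (12 - 10))**2 = (16 + 2)**2 = 18**2 = 324)
-4267/1662 + q/4727 = -4267/1662 + 324/4727 = -19631621/7856274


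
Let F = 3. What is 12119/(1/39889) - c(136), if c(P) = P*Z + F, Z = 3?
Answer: 483414380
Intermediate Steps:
c(P) = 3 + 3*P (c(P) = P*3 + 3 = 3*P + 3 = 3 + 3*P)
12119/(1/39889) - c(136) = 12119/(1/39889) - (3 + 3*136) = 12119/(1/39889) - (3 + 408) = 12119*39889 - 1*411 = 483414791 - 411 = 483414380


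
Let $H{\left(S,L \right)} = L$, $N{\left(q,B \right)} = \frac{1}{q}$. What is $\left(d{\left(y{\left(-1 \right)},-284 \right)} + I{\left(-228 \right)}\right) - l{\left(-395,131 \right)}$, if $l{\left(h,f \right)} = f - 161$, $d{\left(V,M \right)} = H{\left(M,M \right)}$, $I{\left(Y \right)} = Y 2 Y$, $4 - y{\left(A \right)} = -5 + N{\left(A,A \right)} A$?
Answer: $103714$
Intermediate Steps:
$y{\left(A \right)} = 8$ ($y{\left(A \right)} = 4 - \left(-5 + \frac{A}{A}\right) = 4 - \left(-5 + 1\right) = 4 - -4 = 4 + 4 = 8$)
$I{\left(Y \right)} = 2 Y^{2}$ ($I{\left(Y \right)} = 2 Y Y = 2 Y^{2}$)
$d{\left(V,M \right)} = M$
$l{\left(h,f \right)} = -161 + f$
$\left(d{\left(y{\left(-1 \right)},-284 \right)} + I{\left(-228 \right)}\right) - l{\left(-395,131 \right)} = \left(-284 + 2 \left(-228\right)^{2}\right) - \left(-161 + 131\right) = \left(-284 + 2 \cdot 51984\right) - -30 = \left(-284 + 103968\right) + 30 = 103684 + 30 = 103714$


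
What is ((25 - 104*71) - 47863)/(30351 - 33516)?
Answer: 55222/3165 ≈ 17.448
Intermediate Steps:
((25 - 104*71) - 47863)/(30351 - 33516) = ((25 - 7384) - 47863)/(-3165) = (-7359 - 47863)*(-1/3165) = -55222*(-1/3165) = 55222/3165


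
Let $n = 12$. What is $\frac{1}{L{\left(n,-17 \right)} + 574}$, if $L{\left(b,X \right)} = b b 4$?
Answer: $\frac{1}{1150} \approx 0.00086956$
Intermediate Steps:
$L{\left(b,X \right)} = 4 b^{2}$ ($L{\left(b,X \right)} = b^{2} \cdot 4 = 4 b^{2}$)
$\frac{1}{L{\left(n,-17 \right)} + 574} = \frac{1}{4 \cdot 12^{2} + 574} = \frac{1}{4 \cdot 144 + 574} = \frac{1}{576 + 574} = \frac{1}{1150}$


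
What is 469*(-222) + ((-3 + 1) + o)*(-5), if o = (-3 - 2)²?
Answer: -104233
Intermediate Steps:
o = 25 (o = (-5)² = 25)
469*(-222) + ((-3 + 1) + o)*(-5) = 469*(-222) + ((-3 + 1) + 25)*(-5) = -104118 + (-2 + 25)*(-5) = -104118 + 23*(-5) = -104118 - 115 = -104233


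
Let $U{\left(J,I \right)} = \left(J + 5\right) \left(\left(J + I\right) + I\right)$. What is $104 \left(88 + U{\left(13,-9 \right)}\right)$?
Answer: $-208$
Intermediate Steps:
$U{\left(J,I \right)} = \left(5 + J\right) \left(J + 2 I\right)$ ($U{\left(J,I \right)} = \left(5 + J\right) \left(\left(I + J\right) + I\right) = \left(5 + J\right) \left(J + 2 I\right)$)
$104 \left(88 + U{\left(13,-9 \right)}\right) = 104 \left(88 + \left(13^{2} + 5 \cdot 13 + 10 \left(-9\right) + 2 \left(-9\right) 13\right)\right) = 104 \left(88 + \left(169 + 65 - 90 - 234\right)\right) = 104 \left(88 - 90\right) = 104 \left(-2\right) = -208$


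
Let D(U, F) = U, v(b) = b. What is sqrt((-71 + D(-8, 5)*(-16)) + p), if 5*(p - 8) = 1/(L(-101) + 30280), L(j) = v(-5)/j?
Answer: sqrt(607952025956982)/3058285 ≈ 8.0623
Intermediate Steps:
L(j) = -5/j
p = 122331501/15291425 (p = 8 + 1/(5*(-5/(-101) + 30280)) = 8 + 1/(5*(-5*(-1/101) + 30280)) = 8 + 1/(5*(5/101 + 30280)) = 8 + 1/(5*(3058285/101)) = 8 + (1/5)*(101/3058285) = 8 + 101/15291425 = 122331501/15291425 ≈ 8.0000)
sqrt((-71 + D(-8, 5)*(-16)) + p) = sqrt((-71 - 8*(-16)) + 122331501/15291425) = sqrt((-71 + 128) + 122331501/15291425) = sqrt(57 + 122331501/15291425) = sqrt(993942726/15291425) = sqrt(607952025956982)/3058285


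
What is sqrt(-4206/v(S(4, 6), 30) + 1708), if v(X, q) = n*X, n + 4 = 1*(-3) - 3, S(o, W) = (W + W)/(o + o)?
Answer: sqrt(49710)/5 ≈ 44.591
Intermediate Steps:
S(o, W) = W/o (S(o, W) = (2*W)/((2*o)) = (2*W)*(1/(2*o)) = W/o)
n = -10 (n = -4 + (1*(-3) - 3) = -4 + (-3 - 3) = -4 - 6 = -10)
v(X, q) = -10*X
sqrt(-4206/v(S(4, 6), 30) + 1708) = sqrt(-4206/((-60/4)) + 1708) = sqrt(-4206/((-10*3/2)) + 1708) = sqrt(-4206/(-15) + 1708) = sqrt(-4206*(-1/15) + 1708) = sqrt(1402/5 + 1708) = sqrt(9942/5) = sqrt(49710)/5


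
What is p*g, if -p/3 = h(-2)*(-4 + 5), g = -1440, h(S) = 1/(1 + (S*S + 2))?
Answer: 4320/7 ≈ 617.14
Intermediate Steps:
h(S) = 1/(3 + S**2) (h(S) = 1/(1 + (S**2 + 2)) = 1/(1 + (2 + S**2)) = 1/(3 + S**2))
p = -3/7 (p = -3*(-4 + 5)/(3 + (-2)**2) = -3/(3 + 4) = -3/7 ≈ -0.42857)
p*g = -3/7*(-1440) = 4320/7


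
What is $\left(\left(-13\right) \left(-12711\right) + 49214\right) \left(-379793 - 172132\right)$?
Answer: $-118364179725$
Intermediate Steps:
$\left(\left(-13\right) \left(-12711\right) + 49214\right) \left(-379793 - 172132\right) = \left(165243 + 49214\right) \left(-551925\right) = 214457 \left(-551925\right) = -118364179725$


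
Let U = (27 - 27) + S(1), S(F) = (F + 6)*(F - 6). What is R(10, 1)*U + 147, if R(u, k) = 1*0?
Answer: 147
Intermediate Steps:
R(u, k) = 0
S(F) = (-6 + F)*(6 + F) (S(F) = (6 + F)*(-6 + F) = (-6 + F)*(6 + F))
U = -35 (U = (27 - 27) + (-36 + 1²) = 0 + (-36 + 1) = 0 - 35 = -35)
R(10, 1)*U + 147 = 0*(-35) + 147 = 0 + 147 = 147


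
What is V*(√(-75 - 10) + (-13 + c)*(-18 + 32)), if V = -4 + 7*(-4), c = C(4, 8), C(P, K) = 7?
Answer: 2688 - 32*I*√85 ≈ 2688.0 - 295.03*I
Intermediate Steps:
c = 7
V = -32 (V = -4 - 28 = -32)
V*(√(-75 - 10) + (-13 + c)*(-18 + 32)) = -32*(√(-75 - 10) + (-13 + 7)*(-18 + 32)) = -32*(√(-85) - 6*14) = -32*(I*√85 - 84) = -32*(-84 + I*√85) = 2688 - 32*I*√85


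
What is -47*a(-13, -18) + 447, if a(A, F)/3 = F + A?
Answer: 4818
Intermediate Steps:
a(A, F) = 3*A + 3*F (a(A, F) = 3*(F + A) = 3*(A + F) = 3*A + 3*F)
-47*a(-13, -18) + 447 = -47*(3*(-13) + 3*(-18)) + 447 = -47*(-39 - 54) + 447 = -47*(-93) + 447 = 4371 + 447 = 4818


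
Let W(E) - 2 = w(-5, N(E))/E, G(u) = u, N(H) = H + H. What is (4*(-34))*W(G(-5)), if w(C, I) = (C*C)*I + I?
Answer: -7344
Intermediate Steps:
N(H) = 2*H
w(C, I) = I + I*C² (w(C, I) = C²*I + I = I*C² + I = I + I*C²)
W(E) = 54 (W(E) = 2 + ((2*E)*(1 + (-5)²))/E = 2 + ((2*E)*(1 + 25))/E = 2 + ((2*E)*26)/E = 2 + (52*E)/E = 2 + 52 = 54)
(4*(-34))*W(G(-5)) = (4*(-34))*54 = -136*54 = -7344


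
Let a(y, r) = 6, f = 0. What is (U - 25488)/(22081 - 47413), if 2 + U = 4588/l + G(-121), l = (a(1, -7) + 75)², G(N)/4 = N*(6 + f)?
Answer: 93144223/83101626 ≈ 1.1208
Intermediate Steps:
G(N) = 24*N (G(N) = 4*(N*(6 + 0)) = 4*(N*6) = 4*(6*N) = 24*N)
l = 6561 (l = (6 + 75)² = 81² = 6561)
U = -19061678/6561 (U = -2 + (4588/6561 + 24*(-121)) = -2 + (4588*(1/6561) - 2904) = -2 + (4588/6561 - 2904) = -2 - 19048556/6561 = -19061678/6561 ≈ -2905.3)
(U - 25488)/(22081 - 47413) = (-19061678/6561 - 25488)/(22081 - 47413) = -186288446/6561/(-25332) = -186288446/6561*(-1/25332) = 93144223/83101626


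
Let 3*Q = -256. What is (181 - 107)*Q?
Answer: -18944/3 ≈ -6314.7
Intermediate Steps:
Q = -256/3 (Q = (1/3)*(-256) = -256/3 ≈ -85.333)
(181 - 107)*Q = (181 - 107)*(-256/3) = 74*(-256/3) = -18944/3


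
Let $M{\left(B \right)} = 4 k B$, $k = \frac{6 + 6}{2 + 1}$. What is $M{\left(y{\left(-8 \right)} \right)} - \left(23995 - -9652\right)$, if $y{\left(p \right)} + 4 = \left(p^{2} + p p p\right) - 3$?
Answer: $-40927$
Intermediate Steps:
$k = 4$ ($k = \frac{12}{3} = 12 \cdot \frac{1}{3} = 4$)
$y{\left(p \right)} = -7 + p^{2} + p^{3}$ ($y{\left(p \right)} = -4 - \left(3 - p^{2} - p p p\right) = -4 - \left(3 - p^{2} - p^{2} p\right) = -4 - \left(3 - p^{2} - p^{3}\right) = -4 + \left(-3 + p^{2} + p^{3}\right) = -7 + p^{2} + p^{3}$)
$M{\left(B \right)} = 16 B$ ($M{\left(B \right)} = 4 \cdot 4 B = 16 B$)
$M{\left(y{\left(-8 \right)} \right)} - \left(23995 - -9652\right) = 16 \left(-7 + \left(-8\right)^{2} + \left(-8\right)^{3}\right) - \left(23995 - -9652\right) = 16 \left(-7 + 64 - 512\right) - \left(23995 + 9652\right) = 16 \left(-455\right) - 33647 = -7280 - 33647 = -40927$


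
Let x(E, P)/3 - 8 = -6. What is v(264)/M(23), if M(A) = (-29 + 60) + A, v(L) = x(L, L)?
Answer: ⅑ ≈ 0.11111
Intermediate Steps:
x(E, P) = 6 (x(E, P) = 24 + 3*(-6) = 24 - 18 = 6)
v(L) = 6
M(A) = 31 + A
v(264)/M(23) = 6/(31 + 23) = 6/54 = 6*(1/54) = ⅑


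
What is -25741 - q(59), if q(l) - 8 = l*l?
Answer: -29230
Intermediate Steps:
q(l) = 8 + l**2 (q(l) = 8 + l*l = 8 + l**2)
-25741 - q(59) = -25741 - (8 + 59**2) = -25741 - (8 + 3481) = -25741 - 1*3489 = -25741 - 3489 = -29230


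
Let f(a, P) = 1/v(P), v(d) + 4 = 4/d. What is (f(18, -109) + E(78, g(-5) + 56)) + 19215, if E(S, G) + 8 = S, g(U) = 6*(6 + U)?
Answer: 8485291/440 ≈ 19285.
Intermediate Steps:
g(U) = 36 + 6*U
v(d) = -4 + 4/d
f(a, P) = 1/(-4 + 4/P)
E(S, G) = -8 + S
(f(18, -109) + E(78, g(-5) + 56)) + 19215 = (-1*(-109)/(-4 + 4*(-109)) + (-8 + 78)) + 19215 = (-1*(-109)/(-4 - 436) + 70) + 19215 = (-1*(-109)/(-440) + 70) + 19215 = (-1*(-109)*(-1/440) + 70) + 19215 = (-109/440 + 70) + 19215 = 30691/440 + 19215 = 8485291/440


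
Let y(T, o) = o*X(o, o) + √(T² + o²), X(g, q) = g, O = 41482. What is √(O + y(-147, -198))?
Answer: √(80686 + 3*√6757) ≈ 284.49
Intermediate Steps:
y(T, o) = o² + √(T² + o²) (y(T, o) = o*o + √(T² + o²) = o² + √(T² + o²))
√(O + y(-147, -198)) = √(41482 + ((-198)² + √((-147)² + (-198)²))) = √(41482 + (39204 + √(21609 + 39204))) = √(41482 + (39204 + √60813)) = √(41482 + (39204 + 3*√6757)) = √(80686 + 3*√6757)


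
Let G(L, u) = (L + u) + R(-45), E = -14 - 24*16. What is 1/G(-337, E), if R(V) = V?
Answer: -1/780 ≈ -0.0012821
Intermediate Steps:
E = -398 (E = -14 - 384 = -398)
G(L, u) = -45 + L + u (G(L, u) = (L + u) - 45 = -45 + L + u)
1/G(-337, E) = 1/(-45 - 337 - 398) = 1/(-780) = -1/780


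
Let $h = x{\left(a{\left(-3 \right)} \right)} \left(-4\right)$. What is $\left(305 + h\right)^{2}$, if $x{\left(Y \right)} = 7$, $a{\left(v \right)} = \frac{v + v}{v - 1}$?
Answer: $76729$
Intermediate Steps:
$a{\left(v \right)} = \frac{2 v}{-1 + v}$
$h = -28$ ($h = 7 \left(-4\right) = -28$)
$\left(305 + h\right)^{2} = \left(305 - 28\right)^{2} = 277^{2} = 76729$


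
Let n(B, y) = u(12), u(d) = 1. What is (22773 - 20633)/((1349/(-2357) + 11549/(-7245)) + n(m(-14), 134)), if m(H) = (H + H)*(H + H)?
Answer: -36543635100/19918033 ≈ -1834.7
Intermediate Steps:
m(H) = 4*H**2 (m(H) = (2*H)*(2*H) = 4*H**2)
n(B, y) = 1
(22773 - 20633)/((1349/(-2357) + 11549/(-7245)) + n(m(-14), 134)) = (22773 - 20633)/((1349/(-2357) + 11549/(-7245)) + 1) = 2140/((1349*(-1/2357) + 11549*(-1/7245)) + 1) = 2140/((-1349/2357 - 11549/7245) + 1) = 2140/(-36994498/17076465 + 1) = 2140/(-19918033/17076465) = 2140*(-17076465/19918033) = -36543635100/19918033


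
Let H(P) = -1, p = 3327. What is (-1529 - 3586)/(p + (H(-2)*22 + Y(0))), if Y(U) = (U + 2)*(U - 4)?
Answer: -1705/1099 ≈ -1.5514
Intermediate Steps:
Y(U) = (-4 + U)*(2 + U) (Y(U) = (2 + U)*(-4 + U) = (-4 + U)*(2 + U))
(-1529 - 3586)/(p + (H(-2)*22 + Y(0))) = (-1529 - 3586)/(3327 + (-1*22 + (-8 + 0**2 - 2*0))) = -5115/(3327 + (-22 + (-8 + 0 + 0))) = -5115/(3327 + (-22 - 8)) = -5115/(3327 - 30) = -5115/3297 = -5115*1/3297 = -1705/1099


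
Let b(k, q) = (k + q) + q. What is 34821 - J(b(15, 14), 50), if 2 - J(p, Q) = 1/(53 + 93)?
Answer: 5083575/146 ≈ 34819.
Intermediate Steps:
b(k, q) = k + 2*q
J(p, Q) = 291/146 (J(p, Q) = 2 - 1/(53 + 93) = 2 - 1/146 = 291/146)
34821 - J(b(15, 14), 50) = 34821 - 1*291/146 = 34821 - 291/146 = 5083575/146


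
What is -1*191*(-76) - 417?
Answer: 14099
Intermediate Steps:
-1*191*(-76) - 417 = -191*(-76) - 417 = 14516 - 417 = 14099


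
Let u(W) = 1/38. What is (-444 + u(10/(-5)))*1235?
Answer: -1096615/2 ≈ -5.4831e+5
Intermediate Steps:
u(W) = 1/38
(-444 + u(10/(-5)))*1235 = (-444 + 1/38)*1235 = -16871/38*1235 = -1096615/2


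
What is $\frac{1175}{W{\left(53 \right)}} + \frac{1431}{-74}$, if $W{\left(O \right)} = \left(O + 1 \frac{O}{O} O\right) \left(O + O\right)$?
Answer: $- \frac{7995883}{415732} \approx -19.233$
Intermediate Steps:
$W{\left(O \right)} = 4 O^{2}$ ($W{\left(O \right)} = \left(O + 1 \cdot 1 O\right) 2 O = \left(O + 1 O\right) 2 O = \left(O + O\right) 2 O = 2 O 2 O = 4 O^{2}$)
$\frac{1175}{W{\left(53 \right)}} + \frac{1431}{-74} = \frac{1175}{4 \cdot 53^{2}} + \frac{1431}{-74} = \frac{1175}{4 \cdot 2809} + 1431 \left(- \frac{1}{74}\right) = \frac{1175}{11236} - \frac{1431}{74} = - \frac{7995883}{415732}$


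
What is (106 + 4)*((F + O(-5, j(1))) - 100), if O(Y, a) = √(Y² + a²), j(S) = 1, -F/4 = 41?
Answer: -29040 + 110*√26 ≈ -28479.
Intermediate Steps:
F = -164 (F = -4*41 = -164)
(106 + 4)*((F + O(-5, j(1))) - 100) = (106 + 4)*((-164 + √((-5)² + 1²)) - 100) = 110*((-164 + √(25 + 1)) - 100) = 110*((-164 + √26) - 100) = 110*(-264 + √26) = -29040 + 110*√26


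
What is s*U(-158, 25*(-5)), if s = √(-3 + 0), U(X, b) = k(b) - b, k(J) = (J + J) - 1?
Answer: -126*I*√3 ≈ -218.24*I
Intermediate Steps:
k(J) = -1 + 2*J (k(J) = 2*J - 1 = -1 + 2*J)
U(X, b) = -1 + b (U(X, b) = (-1 + 2*b) - b = -1 + b)
s = I*√3 (s = √(-3) = I*√3 ≈ 1.732*I)
s*U(-158, 25*(-5)) = (I*√3)*(-1 + 25*(-5)) = (I*√3)*(-1 - 125) = (I*√3)*(-126) = -126*I*√3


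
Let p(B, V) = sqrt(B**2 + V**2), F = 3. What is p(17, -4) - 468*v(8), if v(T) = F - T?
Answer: 2340 + sqrt(305) ≈ 2357.5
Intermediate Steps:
v(T) = 3 - T
p(17, -4) - 468*v(8) = sqrt(17**2 + (-4)**2) - 468*(3 - 1*8) = sqrt(289 + 16) - 468*(3 - 8) = sqrt(305) - 468*(-5) = sqrt(305) + 2340 = 2340 + sqrt(305)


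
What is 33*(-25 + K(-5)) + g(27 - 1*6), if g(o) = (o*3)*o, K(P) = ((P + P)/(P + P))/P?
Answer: 2457/5 ≈ 491.40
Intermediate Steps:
K(P) = 1/P (K(P) = ((2*P)/((2*P)))/P = ((2*P)*(1/(2*P)))/P = 1/P)
g(o) = 3*o² (g(o) = (3*o)*o = 3*o²)
33*(-25 + K(-5)) + g(27 - 1*6) = 33*(-25 + 1/(-5)) + 3*(27 - 1*6)² = 33*(-25 - ⅕) + 3*(27 - 6)² = 33*(-126/5) + 3*21² = -4158/5 + 3*441 = -4158/5 + 1323 = 2457/5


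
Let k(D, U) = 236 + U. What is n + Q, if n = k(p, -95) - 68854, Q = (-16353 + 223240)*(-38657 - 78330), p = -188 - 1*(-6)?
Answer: -24203158182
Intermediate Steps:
p = -182 (p = -188 + 6 = -182)
Q = -24203089469 (Q = 206887*(-116987) = -24203089469)
n = -68713 (n = (236 - 95) - 68854 = 141 - 68854 = -68713)
n + Q = -68713 - 24203089469 = -24203158182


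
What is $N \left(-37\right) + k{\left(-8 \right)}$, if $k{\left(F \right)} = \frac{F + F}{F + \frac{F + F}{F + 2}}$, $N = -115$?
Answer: $4258$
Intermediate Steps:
$k{\left(F \right)} = \frac{2 F}{F + \frac{2 F}{2 + F}}$
$N \left(-37\right) + k{\left(-8 \right)} = \left(-115\right) \left(-37\right) + \frac{2 \left(2 - 8\right)}{4 - 8} = 4255 + 2 \frac{1}{-4} \left(-6\right) = 4255 + 2 \left(- \frac{1}{4}\right) \left(-6\right) = 4255 + 3 = 4258$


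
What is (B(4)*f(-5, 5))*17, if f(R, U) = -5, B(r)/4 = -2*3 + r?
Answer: 680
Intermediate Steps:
B(r) = -24 + 4*r (B(r) = 4*(-2*3 + r) = 4*(-6 + r) = -24 + 4*r)
(B(4)*f(-5, 5))*17 = ((-24 + 4*4)*(-5))*17 = ((-24 + 16)*(-5))*17 = -8*(-5)*17 = 40*17 = 680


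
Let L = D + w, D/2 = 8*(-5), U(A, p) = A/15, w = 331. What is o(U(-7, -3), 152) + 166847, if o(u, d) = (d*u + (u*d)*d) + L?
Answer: 781226/5 ≈ 1.5625e+5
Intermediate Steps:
U(A, p) = A/15 (U(A, p) = A*(1/15) = A/15)
D = -80 (D = 2*(8*(-5)) = 2*(-40) = -80)
L = 251 (L = -80 + 331 = 251)
o(u, d) = 251 + d*u + u*d² (o(u, d) = (d*u + (u*d)*d) + 251 = (d*u + (d*u)*d) + 251 = (d*u + u*d²) + 251 = 251 + d*u + u*d²)
o(U(-7, -3), 152) + 166847 = (251 + 152*((1/15)*(-7)) + ((1/15)*(-7))*152²) + 166847 = (251 + 152*(-7/15) - 7/15*23104) + 166847 = (251 - 1064/15 - 161728/15) + 166847 = -53009/5 + 166847 = 781226/5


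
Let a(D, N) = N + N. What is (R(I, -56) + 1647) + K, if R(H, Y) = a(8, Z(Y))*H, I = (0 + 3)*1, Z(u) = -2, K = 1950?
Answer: 3585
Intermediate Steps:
I = 3 (I = 3*1 = 3)
a(D, N) = 2*N
R(H, Y) = -4*H (R(H, Y) = (2*(-2))*H = -4*H)
(R(I, -56) + 1647) + K = (-4*3 + 1647) + 1950 = (-12 + 1647) + 1950 = 1635 + 1950 = 3585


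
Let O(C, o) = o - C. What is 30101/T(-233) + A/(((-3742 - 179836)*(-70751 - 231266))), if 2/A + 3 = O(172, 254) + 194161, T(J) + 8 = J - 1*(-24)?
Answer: -5228533886434227513/37692829253387840 ≈ -138.71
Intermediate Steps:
T(J) = 16 + J (T(J) = -8 + (J - 1*(-24)) = -8 + (J + 24) = -8 + (24 + J) = 16 + J)
A = 1/97120 (A = 2/(-3 + ((254 - 1*172) + 194161)) = 2/(-3 + ((254 - 172) + 194161)) = 2/(-3 + (82 + 194161)) = 2/(-3 + 194243) = 2/194240 = 2*(1/194240) = 1/97120 ≈ 1.0297e-5)
30101/T(-233) + A/(((-3742 - 179836)*(-70751 - 231266))) = 30101/(16 - 233) + 1/(97120*(((-3742 - 179836)*(-70751 - 231266)))) = 30101/(-217) + 1/(97120*((-183578*(-302017)))) = 30101*(-1/217) + (1/97120)/55443676826 = -971/7 + (1/97120)*(1/55443676826) = -971/7 + 1/5384689893341120 = -5228533886434227513/37692829253387840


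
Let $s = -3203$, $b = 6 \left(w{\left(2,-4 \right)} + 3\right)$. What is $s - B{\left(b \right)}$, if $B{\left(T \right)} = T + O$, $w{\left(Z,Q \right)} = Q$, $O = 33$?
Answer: $-3230$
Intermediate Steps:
$b = -6$ ($b = 6 \left(-4 + 3\right) = 6 \left(-1\right) = -6$)
$B{\left(T \right)} = 33 + T$ ($B{\left(T \right)} = T + 33 = 33 + T$)
$s - B{\left(b \right)} = -3203 - \left(33 - 6\right) = -3203 - 27 = -3230$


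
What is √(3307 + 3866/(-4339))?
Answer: √62243853173/4339 ≈ 57.499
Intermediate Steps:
√(3307 + 3866/(-4339)) = √(3307 + 3866*(-1/4339)) = √(3307 - 3866/4339) = √(14345207/4339) = √62243853173/4339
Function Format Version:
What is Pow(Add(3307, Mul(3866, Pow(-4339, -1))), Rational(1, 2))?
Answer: Mul(Rational(1, 4339), Pow(62243853173, Rational(1, 2))) ≈ 57.499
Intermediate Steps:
Pow(Add(3307, Mul(3866, Pow(-4339, -1))), Rational(1, 2)) = Pow(Add(3307, Mul(3866, Rational(-1, 4339))), Rational(1, 2)) = Pow(Add(3307, Rational(-3866, 4339)), Rational(1, 2)) = Pow(Rational(14345207, 4339), Rational(1, 2)) = Mul(Rational(1, 4339), Pow(62243853173, Rational(1, 2)))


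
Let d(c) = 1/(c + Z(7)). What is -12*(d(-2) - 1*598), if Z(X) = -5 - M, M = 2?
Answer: 21532/3 ≈ 7177.3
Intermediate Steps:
Z(X) = -7 (Z(X) = -5 - 1*2 = -5 - 2 = -7)
d(c) = 1/(-7 + c) (d(c) = 1/(c - 7) = 1/(-7 + c))
-12*(d(-2) - 1*598) = -12*(1/(-7 - 2) - 1*598) = -12*(1/(-9) - 598) = -12*(-⅑ - 598) = -12*(-5383/9) = 21532/3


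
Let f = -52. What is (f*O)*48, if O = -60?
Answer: 149760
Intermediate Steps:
(f*O)*48 = -52*(-60)*48 = 3120*48 = 149760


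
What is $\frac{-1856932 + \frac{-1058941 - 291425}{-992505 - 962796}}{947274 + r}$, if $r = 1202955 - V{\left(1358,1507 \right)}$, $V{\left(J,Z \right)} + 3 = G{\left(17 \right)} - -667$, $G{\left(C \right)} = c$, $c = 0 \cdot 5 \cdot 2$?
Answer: $- \frac{63699292038}{73737659545} \approx -0.86386$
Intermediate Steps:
$c = 0$ ($c = 0 \cdot 2 = 0$)
$G{\left(C \right)} = 0$
$V{\left(J,Z \right)} = 664$ ($V{\left(J,Z \right)} = -3 + \left(0 - -667\right) = -3 + \left(0 + 667\right) = -3 + 667 = 664$)
$r = 1202291$ ($r = 1202955 - 664 = 1202291$)
$\frac{-1856932 + \frac{-1058941 - 291425}{-992505 - 962796}}{947274 + r} = \frac{-1856932 + \frac{-1058941 - 291425}{-992505 - 962796}}{947274 + 1202291} = \frac{-1856932 - \frac{1350366}{-1955301}}{2149565} = \left(-1856932 - - \frac{450122}{651767}\right) \frac{1}{2149565} = \left(-1856932 + \frac{450122}{651767}\right) \frac{1}{2149565} = \left(- \frac{1210286548722}{651767}\right) \frac{1}{2149565} = - \frac{63699292038}{73737659545}$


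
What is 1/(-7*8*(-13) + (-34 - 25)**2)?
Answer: 1/4209 ≈ 0.00023759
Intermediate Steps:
1/(-7*8*(-13) + (-34 - 25)**2) = 1/(-56*(-13) + (-59)**2) = 1/(728 + 3481) = 1/4209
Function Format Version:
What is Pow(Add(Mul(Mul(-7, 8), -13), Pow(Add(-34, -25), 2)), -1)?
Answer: Rational(1, 4209) ≈ 0.00023759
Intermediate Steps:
Pow(Add(Mul(Mul(-7, 8), -13), Pow(Add(-34, -25), 2)), -1) = Pow(Add(Mul(-56, -13), Pow(-59, 2)), -1) = Pow(Add(728, 3481), -1) = Pow(4209, -1) = Rational(1, 4209)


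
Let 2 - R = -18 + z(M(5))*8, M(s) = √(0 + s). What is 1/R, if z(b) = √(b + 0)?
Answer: 1/(20 - 8*5^(¼)) ≈ 0.12442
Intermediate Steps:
M(s) = √s
z(b) = √b
R = 20 - 8*5^(¼) (R = 2 - (-18 + √(√5)*8) = 2 - (-18 + 5^(¼)*8) = 2 - (-18 + 8*5^(¼)) = 2 + (18 - 8*5^(¼)) = 20 - 8*5^(¼) ≈ 8.0372)
1/R = 1/(20 - 8*5^(¼))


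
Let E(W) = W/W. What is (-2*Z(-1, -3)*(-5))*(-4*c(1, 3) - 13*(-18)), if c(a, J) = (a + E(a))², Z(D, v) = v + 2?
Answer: -2180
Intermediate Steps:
E(W) = 1
Z(D, v) = 2 + v
c(a, J) = (1 + a)² (c(a, J) = (a + 1)² = (1 + a)²)
(-2*Z(-1, -3)*(-5))*(-4*c(1, 3) - 13*(-18)) = (-2*(2 - 3)*(-5))*(-4*(1 + 1)² - 13*(-18)) = (-2*(-1)*(-5))*(-4*2² + 234) = (2*(-5))*(-4*4 + 234) = -10*(-16 + 234) = -10*218 = -2180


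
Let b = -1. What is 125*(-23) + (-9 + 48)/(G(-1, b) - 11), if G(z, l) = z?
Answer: -11513/4 ≈ -2878.3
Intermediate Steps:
125*(-23) + (-9 + 48)/(G(-1, b) - 11) = 125*(-23) + (-9 + 48)/(-1 - 11) = -2875 + 39/(-12) = -2875 + 39*(-1/12) = -2875 - 13/4 = -11513/4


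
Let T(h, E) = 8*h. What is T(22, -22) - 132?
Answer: 44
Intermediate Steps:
T(22, -22) - 132 = 8*22 - 132 = 176 - 132 = 44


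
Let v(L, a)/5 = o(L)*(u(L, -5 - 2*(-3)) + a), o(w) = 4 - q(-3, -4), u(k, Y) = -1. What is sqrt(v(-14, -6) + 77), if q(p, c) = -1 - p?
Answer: sqrt(7) ≈ 2.6458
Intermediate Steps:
o(w) = 2 (o(w) = 4 - (-1 - 1*(-3)) = 4 - (-1 + 3) = 4 - 1*2 = 4 - 2 = 2)
v(L, a) = -10 + 10*a (v(L, a) = 5*(2*(-1 + a)) = 5*(-2 + 2*a) = -10 + 10*a)
sqrt(v(-14, -6) + 77) = sqrt((-10 + 10*(-6)) + 77) = sqrt((-10 - 60) + 77) = sqrt(-70 + 77) = sqrt(7)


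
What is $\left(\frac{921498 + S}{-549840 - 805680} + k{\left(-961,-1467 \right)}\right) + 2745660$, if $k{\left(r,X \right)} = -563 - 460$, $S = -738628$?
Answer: $\frac{372041016337}{135552} \approx 2.7446 \cdot 10^{6}$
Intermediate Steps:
$k{\left(r,X \right)} = -1023$ ($k{\left(r,X \right)} = -563 - 460 = -1023$)
$\left(\frac{921498 + S}{-549840 - 805680} + k{\left(-961,-1467 \right)}\right) + 2745660 = \left(\frac{921498 - 738628}{-549840 - 805680} - 1023\right) + 2745660 = \left(\frac{182870}{-1355520} - 1023\right) + 2745660 = \left(182870 \left(- \frac{1}{1355520}\right) - 1023\right) + 2745660 = \left(- \frac{18287}{135552} - 1023\right) + 2745660 = - \frac{138687983}{135552} + 2745660 = \frac{372041016337}{135552}$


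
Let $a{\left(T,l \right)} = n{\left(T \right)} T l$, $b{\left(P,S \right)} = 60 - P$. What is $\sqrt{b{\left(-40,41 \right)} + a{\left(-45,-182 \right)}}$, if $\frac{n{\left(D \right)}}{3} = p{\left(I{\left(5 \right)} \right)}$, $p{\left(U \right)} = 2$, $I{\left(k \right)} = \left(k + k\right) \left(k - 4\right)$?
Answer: $2 \sqrt{12310} \approx 221.9$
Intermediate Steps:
$I{\left(k \right)} = 2 k \left(-4 + k\right)$
$n{\left(D \right)} = 6$ ($n{\left(D \right)} = 3 \cdot 2 = 6$)
$a{\left(T,l \right)} = 6 T l$
$\sqrt{b{\left(-40,41 \right)} + a{\left(-45,-182 \right)}} = \sqrt{\left(60 - -40\right) + 6 \left(-45\right) \left(-182\right)} = \sqrt{\left(60 + 40\right) + 49140} = \sqrt{100 + 49140} = \sqrt{49240} = 2 \sqrt{12310}$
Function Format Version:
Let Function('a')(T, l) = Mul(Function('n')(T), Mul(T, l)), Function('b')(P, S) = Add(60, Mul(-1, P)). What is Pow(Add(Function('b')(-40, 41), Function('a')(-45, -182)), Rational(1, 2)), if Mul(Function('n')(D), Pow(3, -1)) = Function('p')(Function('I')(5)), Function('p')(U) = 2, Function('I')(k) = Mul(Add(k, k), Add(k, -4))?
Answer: Mul(2, Pow(12310, Rational(1, 2))) ≈ 221.90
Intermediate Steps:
Function('I')(k) = Mul(2, k, Add(-4, k)) (Function('I')(k) = Mul(Mul(2, k), Add(-4, k)) = Mul(2, k, Add(-4, k)))
Function('n')(D) = 6 (Function('n')(D) = Mul(3, 2) = 6)
Function('a')(T, l) = Mul(6, T, l) (Function('a')(T, l) = Mul(6, Mul(T, l)) = Mul(6, T, l))
Pow(Add(Function('b')(-40, 41), Function('a')(-45, -182)), Rational(1, 2)) = Pow(Add(Add(60, Mul(-1, -40)), Mul(6, -45, -182)), Rational(1, 2)) = Pow(Add(Add(60, 40), 49140), Rational(1, 2)) = Pow(Add(100, 49140), Rational(1, 2)) = Pow(49240, Rational(1, 2)) = Mul(2, Pow(12310, Rational(1, 2)))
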